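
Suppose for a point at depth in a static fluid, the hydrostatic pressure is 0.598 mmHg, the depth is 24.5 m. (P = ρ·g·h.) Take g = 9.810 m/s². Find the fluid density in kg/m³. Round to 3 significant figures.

0.332 kg/m³

Rearranging P = ρ·g·h for ρ: ρ = P/(g·h).
P = 0.598 mmHg = 79.73 Pa; h = 24.5 m; g = 9.810 m/s².
ρ = 0.3317 kg/m³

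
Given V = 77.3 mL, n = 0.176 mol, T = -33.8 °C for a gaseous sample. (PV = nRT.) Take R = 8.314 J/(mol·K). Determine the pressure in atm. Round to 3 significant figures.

P is given directly by: P = nRT/V.
V = 77.3 mL = 7.730×10^-5 m³; n = 0.176 mol; T = -33.8 °C = 239.3 K; R = 8.314 J/(mol·K).
P = 4.531×10^6 Pa  (the unit combination reduces to kg/(m·s²) = Pa)
4.531×10^6 Pa × (1 atm / 1.013×10^5 Pa) = 44.72 atm

44.7 atm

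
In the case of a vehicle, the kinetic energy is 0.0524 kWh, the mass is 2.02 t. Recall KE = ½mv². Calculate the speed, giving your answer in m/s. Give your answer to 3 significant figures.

13.7 m/s

Rearranging KE = ½mv² for v: v = √(2·KE/m).
KE = 0.0524 kWh = 1.886×10^5 J; m = 2.02 t = 2020 kg.
v = 13.67 m/s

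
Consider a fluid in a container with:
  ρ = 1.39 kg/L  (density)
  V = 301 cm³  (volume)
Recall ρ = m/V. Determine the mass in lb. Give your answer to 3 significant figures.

Rearranging: m = ρV.
ρ = 1.39 kg/L = 1390 kg/m³; V = 301 cm³ = 3.010×10^-4 m³.
m = 0.4184 kg
0.4184 kg × (1 lb / 0.4536 kg) = 0.9224 lb

0.922 lb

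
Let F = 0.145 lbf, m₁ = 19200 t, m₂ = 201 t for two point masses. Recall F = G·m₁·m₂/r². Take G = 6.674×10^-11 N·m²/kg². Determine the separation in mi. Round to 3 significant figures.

0.0124 mi

From Newton's law of gravitation: r = √(G·m₁m₂/F).
F = 0.145 lbf = 0.6450 N; m₁ = 19200 t = 1.920×10^7 kg; m₂ = 201 t = 2.010×10^5 kg; G = 6.674×10^-11 N·m²/kg².
r = 19.98 m
19.98 m × (1 mi / 1609 m) = 0.01242 mi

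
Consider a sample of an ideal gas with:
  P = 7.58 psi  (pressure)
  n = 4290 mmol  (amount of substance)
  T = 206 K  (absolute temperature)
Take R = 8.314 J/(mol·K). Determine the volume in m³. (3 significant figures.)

0.141 m³

Rearranging PV = nRT for V: V = nRT/P.
P = 7.58 psi = 52262 Pa; n = 4290 mmol = 4.290 mol; T = 206 K; R = 8.314 J/(mol·K).
V = 0.1406 m³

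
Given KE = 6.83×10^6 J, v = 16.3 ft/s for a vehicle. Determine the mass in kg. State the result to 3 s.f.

Rearranging KE = ½mv² for m: m = 2·KE/v².
KE = 6.83×10^6 J; v = 16.3 ft/s = 4.968 m/s.
m = 5.534×10^5 kg

5.53×10^5 kg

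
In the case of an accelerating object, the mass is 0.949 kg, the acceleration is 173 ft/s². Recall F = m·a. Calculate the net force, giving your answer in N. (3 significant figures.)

Directly: F = m·a.
m = 0.949 kg; a = 173 ft/s² = 52.73 m/s².
F = 50.04 N  (the unit combination reduces to kg·m/s² = N)

50.0 N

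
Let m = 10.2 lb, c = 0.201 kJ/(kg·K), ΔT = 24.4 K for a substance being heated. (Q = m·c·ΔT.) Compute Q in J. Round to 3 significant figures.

22700 J

Directly: Q = mcΔT.
m = 10.2 lb = 4.627 kg; c = 0.201 kJ/(kg·K) = 201.0 J/(kg·K); ΔT = 24.4 K.
Q = 22691 J  (the unit combination reduces to kg·m²/s² = J)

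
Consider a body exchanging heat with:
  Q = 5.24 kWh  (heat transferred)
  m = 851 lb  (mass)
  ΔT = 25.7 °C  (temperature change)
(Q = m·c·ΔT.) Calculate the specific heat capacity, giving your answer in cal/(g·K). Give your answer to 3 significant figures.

0.454 cal/(g·K)

Rearranging: c = Q/(m·ΔT).
Q = 5.24 kWh = 1.886×10^7 J; m = 851 lb = 386.0 kg; ΔT = 25.7 °C = 25.70 K.
c = 1902 J/(kg·K)
1902 J/(kg·K) × (1 cal/(g·K) / 4184 J/(kg·K)) = 0.4545 cal/(g·K)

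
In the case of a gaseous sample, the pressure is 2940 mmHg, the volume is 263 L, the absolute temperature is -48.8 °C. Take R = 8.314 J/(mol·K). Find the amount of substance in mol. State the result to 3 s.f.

55.3 mol

From the ideal-gas law: n = PV/(RT).
P = 2940 mmHg = 3.920×10^5 Pa; V = 263 L = 0.2630 m³; T = -48.8 °C = 224.3 K; R = 8.314 J/(mol·K).
n = 55.27 mol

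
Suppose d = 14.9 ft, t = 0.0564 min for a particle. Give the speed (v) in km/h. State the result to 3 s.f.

v is given directly by: v = d/t.
d = 14.9 ft = 4.542 m; t = 0.0564 min = 3.384 s.
v = 1.342 m/s
1.342 m/s × (1 km/h / 0.2778 m/s) = 4.831 km/h

4.83 km/h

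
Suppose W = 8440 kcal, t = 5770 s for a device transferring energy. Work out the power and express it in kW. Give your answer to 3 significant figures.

Directly: P = W/t.
W = 8440 kcal = 3.531×10^7 J; t = 5770 s.
P = 6120 W
6120 W × (1 kW / 1000 W) = 6.120 kW

6.12 kW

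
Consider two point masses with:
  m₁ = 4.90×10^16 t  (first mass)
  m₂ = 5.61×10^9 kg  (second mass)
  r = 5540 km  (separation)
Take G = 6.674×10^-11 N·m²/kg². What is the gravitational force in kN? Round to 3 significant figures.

598 kN

Directly: F = Gm₁m₂/r².
m₁ = 4.90×10^16 t = 4.900×10^19 kg; m₂ = 5.61×10^9 kg; r = 5540 km = 5.540×10^6 m; G = 6.674×10^-11 N·m²/kg².
F = 5.978×10^5 N  (the unit combination reduces to kg·m/s² = N)
5.978×10^5 N × (1 kN / 1000 N) = 597.8 kN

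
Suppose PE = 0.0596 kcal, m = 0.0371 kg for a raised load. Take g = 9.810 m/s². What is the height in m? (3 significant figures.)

Rearranging PE = m·g·h for h: h = PE/(m·g).
PE = 0.0596 kcal = 249.4 J; m = 0.0371 kg; g = 9.810 m/s².
h = 685.2 m

685 m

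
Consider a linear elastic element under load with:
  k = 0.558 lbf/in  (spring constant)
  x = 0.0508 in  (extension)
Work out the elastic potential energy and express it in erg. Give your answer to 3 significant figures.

U is given directly by: U = ½kx².
k = 0.558 lbf/in = 97.72 N/m; x = 0.0508 in = 0.001290 m.
U = 8.135×10^-5 J  (the unit combination reduces to kg·m²/s² = J)
8.135×10^-5 J × (1 erg / 1.000×10^-7 J) = 813.5 erg

813 erg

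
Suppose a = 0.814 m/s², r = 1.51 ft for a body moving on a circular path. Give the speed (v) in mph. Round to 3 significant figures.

1.37 mph

Rearranging a = v²/r for v: v = √(a·r).
a = 0.814 m/s²; r = 1.51 ft = 0.4602 m.
v = 0.6121 m/s
0.6121 m/s × (1 mph / 0.4470 m/s) = 1.369 mph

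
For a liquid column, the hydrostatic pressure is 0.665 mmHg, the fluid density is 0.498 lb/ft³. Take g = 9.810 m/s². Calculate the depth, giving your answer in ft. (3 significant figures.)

3.72 ft

Solving P = ρ·g·h for h: h = P/(ρ·g).
P = 0.665 mmHg = 88.66 Pa; ρ = 0.498 lb/ft³ = 7.977 kg/m³; g = 9.810 m/s².
h = 1.133 m
1.133 m × (1 ft / 0.3048 m) = 3.717 ft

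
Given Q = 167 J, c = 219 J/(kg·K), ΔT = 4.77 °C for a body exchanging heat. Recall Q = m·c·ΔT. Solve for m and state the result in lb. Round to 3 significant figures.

Rearranging Q = m·c·ΔT for m: m = Q/(c·ΔT).
Q = 167 J; c = 219 J/(kg·K); ΔT = 4.77 °C = 4.770 K.
m = 0.1599 kg
0.1599 kg × (1 lb / 0.4536 kg) = 0.3524 lb

0.352 lb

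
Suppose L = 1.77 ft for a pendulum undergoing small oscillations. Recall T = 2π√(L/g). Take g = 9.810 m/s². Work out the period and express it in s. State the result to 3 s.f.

1.47 s

Directly: T = 2π√(L/g).
L = 1.77 ft = 0.5395 m; g = 9.810 m/s².
T = 1.473 s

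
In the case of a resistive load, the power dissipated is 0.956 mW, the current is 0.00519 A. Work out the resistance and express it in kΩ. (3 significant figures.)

0.0355 kΩ

Solving P = I²R for R: R = P/I².
P = 0.956 mW = 9.560×10^-4 W; I = 0.00519 A.
R = 35.49 Ω
35.49 Ω × (1 kΩ / 1000 Ω) = 0.03549 kΩ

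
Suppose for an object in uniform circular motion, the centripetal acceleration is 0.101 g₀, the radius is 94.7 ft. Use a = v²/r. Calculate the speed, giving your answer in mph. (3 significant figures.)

Rearranging: v = √(a·r).
a = 0.101 g₀ = 0.9905 m/s²; r = 94.7 ft = 28.86 m.
v = 5.347 m/s
5.347 m/s × (1 mph / 0.4470 m/s) = 11.96 mph

12.0 mph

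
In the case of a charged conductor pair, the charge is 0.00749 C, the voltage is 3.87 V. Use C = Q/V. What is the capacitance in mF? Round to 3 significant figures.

Directly: C = Q/V.
Q = 0.00749 C; V = 3.87 V.
C = 0.001935 F
0.001935 F × (1 mF / 0.001000 F) = 1.935 mF

1.94 mF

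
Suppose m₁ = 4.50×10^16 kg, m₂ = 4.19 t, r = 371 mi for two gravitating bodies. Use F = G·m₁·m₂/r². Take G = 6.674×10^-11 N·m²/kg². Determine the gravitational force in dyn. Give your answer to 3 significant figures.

From Newton's law of gravitation: F = Gm₁m₂/r².
m₁ = 4.50×10^16 kg; m₂ = 4.19 t = 4190 kg; r = 371 mi = 5.971×10^5 m; G = 6.674×10^-11 N·m²/kg².
F = 0.03530 N
0.03530 N × (1 dyn / 1.000×10^-5 N) = 3530 dyn

3530 dyn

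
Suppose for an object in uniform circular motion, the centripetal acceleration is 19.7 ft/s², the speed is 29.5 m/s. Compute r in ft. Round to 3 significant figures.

475 ft

Solving a = v²/r for r: r = v²/a.
a = 19.7 ft/s² = 6.005 m/s²; v = 29.5 m/s.
r = 144.9 m
144.9 m × (1 ft / 0.3048 m) = 475.5 ft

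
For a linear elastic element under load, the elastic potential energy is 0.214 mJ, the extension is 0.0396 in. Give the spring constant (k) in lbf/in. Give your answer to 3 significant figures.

2.42 lbf/in

Solving U = ½k·x² for k: k = 2U/x².
U = 0.214 mJ = 2.140×10^-4 J; x = 0.0396 in = 0.001006 m.
k = 423.0 N/m
423.0 N/m × (1 lbf/in / 175.1 N/m) = 2.416 lbf/in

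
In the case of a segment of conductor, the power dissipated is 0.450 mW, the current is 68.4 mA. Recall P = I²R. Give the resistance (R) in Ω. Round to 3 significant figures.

Solving P = I²R for R: R = P/I².
P = 0.450 mW = 4.500×10^-4 W; I = 68.4 mA = 0.06840 A.
R = 0.09618 Ω

0.0962 Ω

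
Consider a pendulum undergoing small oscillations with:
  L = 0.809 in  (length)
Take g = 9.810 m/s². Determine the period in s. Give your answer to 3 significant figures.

Directly: T = 2π√(L/g).
L = 0.809 in = 0.02055 m; g = 9.810 m/s².
T = 0.2876 s

0.288 s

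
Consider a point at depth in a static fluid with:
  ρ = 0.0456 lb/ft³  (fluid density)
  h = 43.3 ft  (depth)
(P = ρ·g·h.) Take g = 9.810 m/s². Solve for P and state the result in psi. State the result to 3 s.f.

Directly: P = ρgh.
ρ = 0.0456 lb/ft³ = 0.7304 kg/m³; h = 43.3 ft = 13.20 m; g = 9.810 m/s².
P = 94.57 Pa
94.57 Pa × (1 psi / 6895 Pa) = 0.01372 psi

0.0137 psi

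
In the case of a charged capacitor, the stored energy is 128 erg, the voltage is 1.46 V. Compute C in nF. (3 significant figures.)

Rearranging: C = 2E/V².
E = 128 erg = 1.280×10^-5 J; V = 1.46 V.
C = 1.201×10^-5 F
1.201×10^-5 F × (1 nF / 1.000×10^-9 F) = 12010 nF

12000 nF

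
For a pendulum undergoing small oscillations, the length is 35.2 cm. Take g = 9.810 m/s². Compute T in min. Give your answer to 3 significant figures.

T is given directly by: T = 2π√(L/g).
L = 35.2 cm = 0.3520 m; g = 9.810 m/s².
T = 1.190 s
1.190 s × (1 min / 60.00 s) = 0.01984 min

0.0198 min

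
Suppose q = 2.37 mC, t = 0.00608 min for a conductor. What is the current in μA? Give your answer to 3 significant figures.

6500 μA

Solving q = I·t for I: I = q/t.
q = 2.37 mC = 0.002370 C; t = 0.00608 min = 0.3648 s.
I = 0.006497 A
0.006497 A × (1 μA / 1.000×10^-6 A) = 6497 μA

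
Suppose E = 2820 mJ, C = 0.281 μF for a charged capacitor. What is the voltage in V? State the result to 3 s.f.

Rearranging: V = √(2E/C).
E = 2820 mJ = 2.820 J; C = 0.281 μF = 2.810×10^-7 F.
V = 4480 V

4480 V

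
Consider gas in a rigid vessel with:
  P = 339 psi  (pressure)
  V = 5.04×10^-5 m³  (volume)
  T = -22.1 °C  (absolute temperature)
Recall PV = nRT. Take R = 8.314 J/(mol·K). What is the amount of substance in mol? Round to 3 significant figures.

0.0564 mol

Rearranging PV = nRT for n: n = PV/(RT).
P = 339 psi = 2.337×10^6 Pa; V = 5.04×10^-5 m³; T = -22.1 °C = 251.0 K; R = 8.314 J/(mol·K).
n = 0.05644 mol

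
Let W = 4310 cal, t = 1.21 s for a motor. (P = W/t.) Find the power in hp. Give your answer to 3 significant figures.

P is given directly by: P = W/t.
W = 4310 cal = 18033 J; t = 1.21 s.
P = 14903 W
14903 W × (1 hp / 745.7 W) = 19.99 hp

20.0 hp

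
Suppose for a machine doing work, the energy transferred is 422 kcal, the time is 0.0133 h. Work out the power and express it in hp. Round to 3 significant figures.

P is given directly by: P = W/t.
W = 422 kcal = 1.766×10^6 J; t = 0.0133 h = 47.88 s.
P = 36877 W  (the unit combination reduces to kg·m²/s³ = W)
36877 W × (1 hp / 745.7 W) = 49.45 hp

49.5 hp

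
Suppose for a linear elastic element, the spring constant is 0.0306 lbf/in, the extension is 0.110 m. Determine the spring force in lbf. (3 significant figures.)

0.133 lbf

F is given directly by: F = kx.
k = 0.0306 lbf/in = 5.359 N/m; x = 0.110 m.
F = 0.5895 N  (the unit combination reduces to kg·m/s² = N)
0.5895 N × (1 lbf / 4.448 N) = 0.1325 lbf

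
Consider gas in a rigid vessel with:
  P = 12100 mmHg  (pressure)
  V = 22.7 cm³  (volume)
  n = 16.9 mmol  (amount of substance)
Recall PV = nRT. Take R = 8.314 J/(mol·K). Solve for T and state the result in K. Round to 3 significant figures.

261 K

From the ideal-gas law: T = PV/(nR).
P = 12100 mmHg = 1.613×10^6 Pa; V = 22.7 cm³ = 2.270×10^-5 m³; n = 16.9 mmol = 0.01690 mol; R = 8.314 J/(mol·K).
T = 260.6 K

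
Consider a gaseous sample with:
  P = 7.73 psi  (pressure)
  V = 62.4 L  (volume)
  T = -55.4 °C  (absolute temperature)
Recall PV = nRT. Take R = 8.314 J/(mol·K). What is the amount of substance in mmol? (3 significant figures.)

1840 mmol

Rearranging PV = nRT for n: n = PV/(RT).
P = 7.73 psi = 53296 Pa; V = 62.4 L = 0.06240 m³; T = -55.4 °C = 217.7 K; R = 8.314 J/(mol·K).
n = 1.837 mol
1.837 mol × (1 mmol / 0.001000 mol) = 1837 mmol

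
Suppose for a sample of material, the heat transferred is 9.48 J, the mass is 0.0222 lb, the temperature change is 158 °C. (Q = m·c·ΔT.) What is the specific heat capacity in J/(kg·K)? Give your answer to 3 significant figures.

5.96 J/(kg·K)

Solving Q = m·c·ΔT for c: c = Q/(m·ΔT).
Q = 9.48 J; m = 0.0222 lb = 0.01007 kg; ΔT = 158 °C = 158.0 K.
c = 5.958 J/(kg·K)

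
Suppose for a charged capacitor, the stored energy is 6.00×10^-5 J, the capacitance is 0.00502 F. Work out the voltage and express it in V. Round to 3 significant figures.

0.155 V

Rearranging: V = √(2E/C).
E = 6.00×10^-5 J; C = 0.00502 F.
V = 0.1546 V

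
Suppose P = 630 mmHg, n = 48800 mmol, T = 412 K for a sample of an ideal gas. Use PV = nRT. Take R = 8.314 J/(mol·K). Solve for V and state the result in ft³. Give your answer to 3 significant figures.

From the ideal-gas law: V = nRT/P.
P = 630 mmHg = 83993 Pa; n = 48800 mmol = 48.80 mol; T = 412 K; R = 8.314 J/(mol·K).
V = 1.990 m³
1.990 m³ × (1 ft³ / 0.02832 m³) = 70.28 ft³

70.3 ft³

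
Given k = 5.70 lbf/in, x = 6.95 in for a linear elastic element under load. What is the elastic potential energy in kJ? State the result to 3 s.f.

Directly: U = ½kx².
k = 5.70 lbf/in = 998.2 N/m; x = 6.95 in = 0.1765 m.
U = 15.55 J
15.55 J × (1 kJ / 1000 J) = 0.01555 kJ

0.0156 kJ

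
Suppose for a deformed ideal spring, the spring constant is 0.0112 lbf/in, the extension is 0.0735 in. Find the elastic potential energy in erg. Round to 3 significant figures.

34.2 erg

Directly: U = ½kx².
k = 0.0112 lbf/in = 1.961 N/m; x = 0.0735 in = 0.001867 m.
U = 3.418×10^-6 J
3.418×10^-6 J × (1 erg / 1.000×10^-7 J) = 34.18 erg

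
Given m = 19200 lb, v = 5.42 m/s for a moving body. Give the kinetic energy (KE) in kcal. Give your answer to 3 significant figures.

KE is given directly by: KE = ½mv².
m = 19200 lb = 8709 kg; v = 5.42 m/s.
KE = 1.279×10^5 J  (the unit combination reduces to kg·m²/s² = J)
1.279×10^5 J × (1 kcal / 4184 J) = 30.57 kcal

30.6 kcal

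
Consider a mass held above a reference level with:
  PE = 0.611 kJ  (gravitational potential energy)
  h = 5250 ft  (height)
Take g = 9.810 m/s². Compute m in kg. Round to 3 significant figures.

Solving PE = m·g·h for m: m = PE/(g·h).
PE = 0.611 kJ = 611.0 J; h = 5250 ft = 1600 m; g = 9.810 m/s².
m = 0.03892 kg

0.0389 kg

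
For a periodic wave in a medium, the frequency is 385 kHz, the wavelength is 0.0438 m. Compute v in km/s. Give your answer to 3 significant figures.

Directly: v = fλ.
f = 385 kHz = 3.850×10^5 Hz; λ = 0.0438 m.
v = 16863 m/s
16863 m/s × (1 km/s / 1000 m/s) = 16.86 km/s

16.9 km/s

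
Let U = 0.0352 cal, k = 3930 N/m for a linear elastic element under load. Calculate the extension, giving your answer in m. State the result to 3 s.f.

0.00866 m

Solving U = ½k·x² for x: x = √(2U/k).
U = 0.0352 cal = 0.1473 J; k = 3930 N/m.
x = 0.008657 m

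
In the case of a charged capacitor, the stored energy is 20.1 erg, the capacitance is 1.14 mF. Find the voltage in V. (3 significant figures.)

0.0594 V

Solving E = ½C·V² for V: V = √(2E/C).
E = 20.1 erg = 2.010×10^-6 J; C = 1.14 mF = 0.001140 F.
V = 0.05938 V  (the unit combination reduces to kg·m²/(A·s³) = V)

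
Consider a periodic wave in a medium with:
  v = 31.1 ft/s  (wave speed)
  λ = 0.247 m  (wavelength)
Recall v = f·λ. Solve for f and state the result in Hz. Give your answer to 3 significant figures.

38.4 Hz

Rearranging v = f·λ for f: f = v/λ.
v = 31.1 ft/s = 9.479 m/s; λ = 0.247 m.
f = 38.38 Hz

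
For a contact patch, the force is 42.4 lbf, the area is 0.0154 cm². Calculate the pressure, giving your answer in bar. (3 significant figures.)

1220 bar

P is given directly by: P = F/A.
F = 42.4 lbf = 188.6 N; A = 0.0154 cm² = 1.540×10^-6 m².
P = 1.225×10^8 Pa
1.225×10^8 Pa × (1 bar / 1.000×10^5 Pa) = 1225 bar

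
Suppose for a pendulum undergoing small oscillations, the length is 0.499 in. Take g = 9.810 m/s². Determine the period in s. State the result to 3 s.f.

T is given directly by: T = 2π√(L/g).
L = 0.499 in = 0.01267 m; g = 9.810 m/s².
T = 0.2258 s

0.226 s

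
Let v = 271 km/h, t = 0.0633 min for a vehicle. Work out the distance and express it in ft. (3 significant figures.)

Rearranging: d = v·t.
v = 271 km/h = 75.28 m/s; t = 0.0633 min = 3.798 s.
d = 285.9 m
285.9 m × (1 ft / 0.3048 m) = 938.0 ft

938 ft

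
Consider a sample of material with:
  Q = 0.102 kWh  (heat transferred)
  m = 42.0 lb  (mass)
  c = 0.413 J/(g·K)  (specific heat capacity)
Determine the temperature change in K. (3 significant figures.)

Rearranging Q = m·c·ΔT for ΔT: ΔT = Q/(m·c).
Q = 0.102 kWh = 3.672×10^5 J; m = 42.0 lb = 19.05 kg; c = 0.413 J/(g·K) = 413.0 J/(kg·K).
ΔT = 46.67 K

46.7 K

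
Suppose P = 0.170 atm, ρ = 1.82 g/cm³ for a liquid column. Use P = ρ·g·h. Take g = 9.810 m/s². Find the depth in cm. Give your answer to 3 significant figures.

Rearranging P = ρ·g·h for h: h = P/(ρ·g).
P = 0.170 atm = 17225 Pa; ρ = 1.82 g/cm³ = 1820 kg/m³; g = 9.810 m/s².
h = 0.9648 m
0.9648 m × (1 cm / 0.01000 m) = 96.48 cm

96.5 cm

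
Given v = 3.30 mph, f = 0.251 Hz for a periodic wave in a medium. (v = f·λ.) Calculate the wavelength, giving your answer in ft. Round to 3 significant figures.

Rearranging: λ = v/f.
v = 3.30 mph = 1.475 m/s; f = 0.251 Hz.
λ = 5.877 m
5.877 m × (1 ft / 0.3048 m) = 19.28 ft

19.3 ft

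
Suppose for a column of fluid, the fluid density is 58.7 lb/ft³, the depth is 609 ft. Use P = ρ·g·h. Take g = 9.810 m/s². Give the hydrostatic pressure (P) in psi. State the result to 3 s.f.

248 psi

P is given directly by: P = ρgh.
ρ = 58.7 lb/ft³ = 940.3 kg/m³; h = 609 ft = 185.6 m; g = 9.810 m/s².
P = 1.712×10^6 Pa
1.712×10^6 Pa × (1 psi / 6895 Pa) = 248.3 psi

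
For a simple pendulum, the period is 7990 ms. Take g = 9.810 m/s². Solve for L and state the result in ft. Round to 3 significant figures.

52.0 ft

Rearranging: L = g·(T/2π)².
T = 7990 ms = 7.990 s; g = 9.810 m/s².
L = 15.86 m
15.86 m × (1 ft / 0.3048 m) = 52.05 ft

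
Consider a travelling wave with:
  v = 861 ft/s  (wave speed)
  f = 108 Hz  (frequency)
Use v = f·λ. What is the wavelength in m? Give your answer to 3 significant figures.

Rearranging: λ = v/f.
v = 861 ft/s = 262.4 m/s; f = 108 Hz.
λ = 2.430 m

2.43 m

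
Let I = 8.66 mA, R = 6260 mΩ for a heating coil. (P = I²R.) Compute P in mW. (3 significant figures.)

P is given directly by: P = I²R.
I = 8.66 mA = 0.008660 A; R = 6260 mΩ = 6.260 Ω.
P = 4.695×10^-4 W
4.695×10^-4 W × (1 mW / 0.001000 W) = 0.4695 mW

0.469 mW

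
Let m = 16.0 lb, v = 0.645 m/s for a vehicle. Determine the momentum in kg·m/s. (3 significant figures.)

4.68 kg·m/s

p is given directly by: p = mv.
m = 16.0 lb = 7.257 kg; v = 0.645 m/s.
p = 4.681 kg·m/s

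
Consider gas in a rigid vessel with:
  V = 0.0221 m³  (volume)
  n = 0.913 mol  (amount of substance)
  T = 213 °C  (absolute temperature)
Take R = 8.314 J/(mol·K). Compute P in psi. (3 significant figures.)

24.2 psi

P is given directly by: P = nRT/V.
V = 0.0221 m³; n = 0.913 mol; T = 213 °C = 486.1 K; R = 8.314 J/(mol·K).
P = 1.670×10^5 Pa
1.670×10^5 Pa × (1 psi / 6895 Pa) = 24.22 psi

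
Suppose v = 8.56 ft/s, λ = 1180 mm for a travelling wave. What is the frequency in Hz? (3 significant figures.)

Rearranging: f = v/λ.
v = 8.56 ft/s = 2.609 m/s; λ = 1180 mm = 1.180 m.
f = 2.211 Hz

2.21 Hz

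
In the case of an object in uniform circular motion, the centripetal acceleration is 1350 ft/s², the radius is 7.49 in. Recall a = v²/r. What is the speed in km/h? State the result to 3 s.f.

31.9 km/h

Solving a = v²/r for v: v = √(a·r).
a = 1350 ft/s² = 411.5 m/s²; r = 7.49 in = 0.1902 m.
v = 8.848 m/s
8.848 m/s × (1 km/h / 0.2778 m/s) = 31.85 km/h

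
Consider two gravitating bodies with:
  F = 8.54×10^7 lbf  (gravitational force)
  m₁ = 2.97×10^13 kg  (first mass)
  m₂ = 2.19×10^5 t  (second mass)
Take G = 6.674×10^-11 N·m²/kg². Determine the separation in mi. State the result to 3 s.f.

Rearranging: r = √(G·m₁m₂/F).
F = 8.54×10^7 lbf = 3.799×10^8 N; m₁ = 2.97×10^13 kg; m₂ = 2.19×10^5 t = 2.190×10^8 kg; G = 6.674×10^-11 N·m²/kg².
r = 33.80 m
33.80 m × (1 mi / 1609 m) = 0.02100 mi

0.0210 mi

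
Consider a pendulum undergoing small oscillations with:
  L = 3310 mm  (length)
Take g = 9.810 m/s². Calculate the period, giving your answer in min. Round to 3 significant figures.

0.0608 min

Directly: T = 2π√(L/g).
L = 3310 mm = 3.310 m; g = 9.810 m/s².
T = 3.650 s
3.650 s × (1 min / 60.00 s) = 0.06083 min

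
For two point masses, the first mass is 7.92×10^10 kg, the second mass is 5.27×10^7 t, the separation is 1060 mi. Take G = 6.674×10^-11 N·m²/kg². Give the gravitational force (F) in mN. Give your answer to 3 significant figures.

95.7 mN

Directly: F = Gm₁m₂/r².
m₁ = 7.92×10^10 kg; m₂ = 5.27×10^7 t = 5.270×10^10 kg; r = 1060 mi = 1.706×10^6 m; G = 6.674×10^-11 N·m²/kg².
F = 0.09572 N
0.09572 N × (1 mN / 0.001000 N) = 95.72 mN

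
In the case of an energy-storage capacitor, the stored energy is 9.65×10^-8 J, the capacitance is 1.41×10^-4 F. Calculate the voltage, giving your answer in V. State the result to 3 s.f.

0.0370 V

Rearranging: V = √(2E/C).
E = 9.65×10^-8 J; C = 1.41×10^-4 F.
V = 0.03700 V  (the unit combination reduces to kg·m²/(A·s³) = V)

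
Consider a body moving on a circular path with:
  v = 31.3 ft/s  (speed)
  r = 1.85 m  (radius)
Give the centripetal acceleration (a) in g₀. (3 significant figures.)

a is given directly by: a = v²/r.
v = 31.3 ft/s = 9.540 m/s; r = 1.85 m.
a = 49.20 m/s²
49.20 m/s² × (1 g₀ / 9.807 m/s²) = 5.017 g₀

5.02 g₀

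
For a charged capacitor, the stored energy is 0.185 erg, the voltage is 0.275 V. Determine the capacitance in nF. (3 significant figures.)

489 nF

Solving E = ½C·V² for C: C = 2E/V².
E = 0.185 erg = 1.850×10^-8 J; V = 0.275 V.
C = 4.893×10^-7 F
4.893×10^-7 F × (1 nF / 1.000×10^-9 F) = 489.3 nF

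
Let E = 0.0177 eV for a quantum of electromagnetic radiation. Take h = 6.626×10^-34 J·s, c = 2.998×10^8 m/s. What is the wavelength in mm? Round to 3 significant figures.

0.0700 mm

Solving E = h·c/λ for λ: λ = hc/E.
E = 0.0177 eV = 2.836×10^-21 J; h = 6.626×10^-34 J·s; c = 2.998×10^8 m/s.
λ = 7.005×10^-5 m
7.005×10^-5 m × (1 mm / 0.001000 m) = 0.07005 mm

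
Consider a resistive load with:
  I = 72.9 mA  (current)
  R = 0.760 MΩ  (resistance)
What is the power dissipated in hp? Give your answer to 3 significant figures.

5.42 hp

Directly: P = I²R.
I = 72.9 mA = 0.07290 A; R = 0.760 MΩ = 7.600×10^5 Ω.
P = 4039 W
4039 W × (1 hp / 745.7 W) = 5.416 hp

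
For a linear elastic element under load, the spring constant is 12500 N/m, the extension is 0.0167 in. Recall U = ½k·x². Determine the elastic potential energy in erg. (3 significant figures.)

11200 erg

Directly: U = ½kx².
k = 12500 N/m; x = 0.0167 in = 4.242×10^-4 m.
U = 0.001125 J  (the unit combination reduces to kg·m²/s² = J)
0.001125 J × (1 erg / 1.000×10^-7 J) = 11246 erg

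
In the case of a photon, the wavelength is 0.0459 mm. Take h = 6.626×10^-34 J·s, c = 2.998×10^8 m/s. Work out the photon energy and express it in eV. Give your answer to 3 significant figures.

0.0270 eV

Directly: E = hc/λ.
λ = 0.0459 mm = 4.590×10^-5 m; h = 6.626×10^-34 J·s; c = 2.998×10^8 m/s.
E = 4.328×10^-21 J
4.328×10^-21 J × (1 eV / 1.602×10^-19 J) = 0.02701 eV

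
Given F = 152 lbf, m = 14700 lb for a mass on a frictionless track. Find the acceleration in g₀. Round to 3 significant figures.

Rearranging: a = F/m.
F = 152 lbf = 676.1 N; m = 14700 lb = 6668 kg.
a = 0.1014 m/s²
0.1014 m/s² × (1 g₀ / 9.807 m/s²) = 0.01034 g₀

0.0103 g₀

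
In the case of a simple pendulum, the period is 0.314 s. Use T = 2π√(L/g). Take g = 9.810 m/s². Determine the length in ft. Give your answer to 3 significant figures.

Rearranging T = 2π√(L/g) for L: L = g·(T/2π)².
T = 0.314 s; g = 9.810 m/s².
L = 0.02450 m
0.02450 m × (1 ft / 0.3048 m) = 0.08038 ft

0.0804 ft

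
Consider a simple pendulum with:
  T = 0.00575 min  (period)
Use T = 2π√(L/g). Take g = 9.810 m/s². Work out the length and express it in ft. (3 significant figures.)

Rearranging: L = g·(T/2π)².
T = 0.00575 min = 0.3450 s; g = 9.810 m/s².
L = 0.02958 m
0.02958 m × (1 ft / 0.3048 m) = 0.09704 ft

0.0970 ft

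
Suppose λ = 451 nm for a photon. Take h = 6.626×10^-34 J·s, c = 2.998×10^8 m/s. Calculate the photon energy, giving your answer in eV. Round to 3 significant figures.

Directly: E = hc/λ.
λ = 451 nm = 4.510×10^-7 m; h = 6.626×10^-34 J·s; c = 2.998×10^8 m/s.
E = 4.405×10^-19 J  (the unit combination reduces to kg·m²/s² = J)
4.405×10^-19 J × (1 eV / 1.602×10^-19 J) = 2.749 eV

2.75 eV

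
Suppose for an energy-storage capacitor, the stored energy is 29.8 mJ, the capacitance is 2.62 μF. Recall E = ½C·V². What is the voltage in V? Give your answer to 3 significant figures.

Solving E = ½C·V² for V: V = √(2E/C).
E = 29.8 mJ = 0.02980 J; C = 2.62 μF = 2.620×10^-6 F.
V = 150.8 V

151 V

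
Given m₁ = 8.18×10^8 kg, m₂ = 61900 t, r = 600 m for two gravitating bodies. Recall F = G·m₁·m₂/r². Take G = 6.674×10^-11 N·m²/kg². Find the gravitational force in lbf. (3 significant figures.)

F is given directly by: F = Gm₁m₂/r².
m₁ = 8.18×10^8 kg; m₂ = 61900 t = 6.190×10^7 kg; r = 600 m; G = 6.674×10^-11 N·m²/kg².
F = 9.387 N
9.387 N × (1 lbf / 4.448 N) = 2.110 lbf

2.11 lbf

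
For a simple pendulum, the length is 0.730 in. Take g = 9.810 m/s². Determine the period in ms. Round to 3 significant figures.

273 ms

Directly: T = 2π√(L/g).
L = 0.730 in = 0.01854 m; g = 9.810 m/s².
T = 0.2732 s
0.2732 s × (1 ms / 0.001000 s) = 273.2 ms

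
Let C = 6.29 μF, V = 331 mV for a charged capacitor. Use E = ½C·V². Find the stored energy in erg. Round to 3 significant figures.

3.45 erg

Directly: E = ½CV².
C = 6.29 μF = 6.290×10^-6 F; V = 331 mV = 0.3310 V.
E = 3.446×10^-7 J
3.446×10^-7 J × (1 erg / 1.000×10^-7 J) = 3.446 erg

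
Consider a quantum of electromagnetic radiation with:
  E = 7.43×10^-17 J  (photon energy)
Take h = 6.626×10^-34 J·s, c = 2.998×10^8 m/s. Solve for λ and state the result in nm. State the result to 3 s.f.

2.67 nm

Rearranging: λ = hc/E.
E = 7.43×10^-17 J; h = 6.626×10^-34 J·s; c = 2.998×10^8 m/s.
λ = 2.674×10^-9 m
2.674×10^-9 m × (1 nm / 1.000×10^-9 m) = 2.674 nm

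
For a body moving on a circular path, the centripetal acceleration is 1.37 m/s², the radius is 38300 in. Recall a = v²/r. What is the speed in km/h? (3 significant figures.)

131 km/h

Rearranging a = v²/r for v: v = √(a·r).
a = 1.37 m/s²; r = 38300 in = 972.8 m.
v = 36.51 m/s
36.51 m/s × (1 km/h / 0.2778 m/s) = 131.4 km/h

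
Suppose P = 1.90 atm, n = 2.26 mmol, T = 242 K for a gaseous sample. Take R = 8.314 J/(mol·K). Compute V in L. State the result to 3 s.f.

0.0236 L

From the ideal-gas law: V = nRT/P.
P = 1.90 atm = 1.925×10^5 Pa; n = 2.26 mmol = 0.002260 mol; T = 242 K; R = 8.314 J/(mol·K).
V = 2.362×10^-5 m³
2.362×10^-5 m³ × (1 L / 0.001000 m³) = 0.02362 L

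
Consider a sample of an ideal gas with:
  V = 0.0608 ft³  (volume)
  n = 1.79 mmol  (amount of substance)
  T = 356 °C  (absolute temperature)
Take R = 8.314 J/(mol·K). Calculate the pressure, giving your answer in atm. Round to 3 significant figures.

Directly: P = nRT/V.
V = 0.0608 ft³ = 0.001722 m³; n = 1.79 mmol = 0.001790 mol; T = 356 °C = 629.1 K; R = 8.314 J/(mol·K).
P = 5438 Pa
5438 Pa × (1 atm / 1.013×10^5 Pa) = 0.05367 atm

0.0537 atm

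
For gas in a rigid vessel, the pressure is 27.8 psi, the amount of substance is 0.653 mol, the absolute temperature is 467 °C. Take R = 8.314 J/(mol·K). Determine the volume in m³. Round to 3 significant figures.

Solving PV = nRT for V: V = nRT/P.
P = 27.8 psi = 1.917×10^5 Pa; n = 0.653 mol; T = 467 °C = 740.1 K; R = 8.314 J/(mol·K).
V = 0.02096 m³

0.0210 m³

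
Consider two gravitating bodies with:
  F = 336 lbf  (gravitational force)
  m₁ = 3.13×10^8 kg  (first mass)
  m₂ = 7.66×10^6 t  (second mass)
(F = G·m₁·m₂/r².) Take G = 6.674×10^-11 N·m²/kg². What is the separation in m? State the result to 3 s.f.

From Newton's law of gravitation: r = √(G·m₁m₂/F).
F = 336 lbf = 1495 N; m₁ = 3.13×10^8 kg; m₂ = 7.66×10^6 t = 7.660×10^9 kg; G = 6.674×10^-11 N·m²/kg².
r = 327.2 m

327 m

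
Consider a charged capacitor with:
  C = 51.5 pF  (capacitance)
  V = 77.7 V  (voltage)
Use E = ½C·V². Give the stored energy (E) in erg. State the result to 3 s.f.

E is given directly by: E = ½CV².
C = 51.5 pF = 5.150×10^-11 F; V = 77.7 V.
E = 1.555×10^-7 J
1.555×10^-7 J × (1 erg / 1.000×10^-7 J) = 1.555 erg

1.55 erg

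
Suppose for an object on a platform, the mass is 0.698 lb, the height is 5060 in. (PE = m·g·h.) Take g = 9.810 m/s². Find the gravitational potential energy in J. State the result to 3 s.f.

PE is given directly by: PE = mgh.
m = 0.698 lb = 0.3166 kg; h = 5060 in = 128.5 m; g = 9.810 m/s².
PE = 399.2 J

399 J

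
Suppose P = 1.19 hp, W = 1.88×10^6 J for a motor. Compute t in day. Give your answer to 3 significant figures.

0.0245 day

Rearranging: t = W/P.
P = 1.19 hp = 887.4 W; W = 1.88×10^6 J.
t = 2119 s
2119 s × (1 day / 86400 s) = 0.02452 day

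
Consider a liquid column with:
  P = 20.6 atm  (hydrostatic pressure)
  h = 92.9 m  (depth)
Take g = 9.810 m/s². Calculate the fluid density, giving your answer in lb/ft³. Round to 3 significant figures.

Rearranging: ρ = P/(g·h).
P = 20.6 atm = 2.087×10^6 Pa; h = 92.9 m; g = 9.810 m/s².
ρ = 2290 kg/m³
2290 kg/m³ × (1 lb/ft³ / 16.02 kg/m³) = 143.0 lb/ft³

143 lb/ft³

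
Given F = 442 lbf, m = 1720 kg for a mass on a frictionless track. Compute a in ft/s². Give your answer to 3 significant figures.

3.75 ft/s²

Solving F = m·a for a: a = F/m.
F = 442 lbf = 1966 N; m = 1720 kg.
a = 1.143 m/s²
1.143 m/s² × (1 ft/s² / 0.3048 m/s²) = 3.750 ft/s²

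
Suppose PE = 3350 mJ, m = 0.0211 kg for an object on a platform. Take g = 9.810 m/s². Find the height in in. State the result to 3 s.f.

Rearranging PE = m·g·h for h: h = PE/(m·g).
PE = 3350 mJ = 3.350 J; m = 0.0211 kg; g = 9.810 m/s².
h = 16.18 m
16.18 m × (1 in / 0.02540 m) = 637.2 in

637 in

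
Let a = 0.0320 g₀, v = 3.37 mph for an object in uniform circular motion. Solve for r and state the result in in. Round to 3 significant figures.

285 in

Rearranging: r = v²/a.
a = 0.0320 g₀ = 0.3138 m/s²; v = 3.37 mph = 1.507 m/s.
r = 7.232 m
7.232 m × (1 in / 0.02540 m) = 284.7 in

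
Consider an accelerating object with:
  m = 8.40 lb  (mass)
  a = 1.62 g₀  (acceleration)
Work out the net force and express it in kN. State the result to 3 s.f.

Directly: F = m·a.
m = 8.40 lb = 3.810 kg; a = 1.62 g₀ = 15.89 m/s².
F = 60.53 N
60.53 N × (1 kN / 1000 N) = 0.06053 kN

0.0605 kN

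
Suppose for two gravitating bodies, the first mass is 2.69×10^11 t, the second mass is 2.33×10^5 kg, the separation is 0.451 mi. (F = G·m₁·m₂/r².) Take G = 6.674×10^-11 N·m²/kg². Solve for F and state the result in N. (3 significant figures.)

From Newton's law of gravitation: F = Gm₁m₂/r².
m₁ = 2.69×10^11 t = 2.690×10^14 kg; m₂ = 2.33×10^5 kg; r = 0.451 mi = 725.8 m; G = 6.674×10^-11 N·m²/kg².
F = 7940 N

7940 N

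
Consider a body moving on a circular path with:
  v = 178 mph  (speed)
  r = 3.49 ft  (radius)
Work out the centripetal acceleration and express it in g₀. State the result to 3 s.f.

a is given directly by: a = v²/r.
v = 178 mph = 79.57 m/s; r = 3.49 ft = 1.064 m.
a = 5952 m/s²
5952 m/s² × (1 g₀ / 9.807 m/s²) = 607.0 g₀

607 g₀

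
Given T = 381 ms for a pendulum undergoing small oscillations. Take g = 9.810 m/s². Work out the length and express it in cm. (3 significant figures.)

3.61 cm

Rearranging T = 2π√(L/g) for L: L = g·(T/2π)².
T = 381 ms = 0.3810 s; g = 9.810 m/s².
L = 0.03607 m
0.03607 m × (1 cm / 0.01000 m) = 3.607 cm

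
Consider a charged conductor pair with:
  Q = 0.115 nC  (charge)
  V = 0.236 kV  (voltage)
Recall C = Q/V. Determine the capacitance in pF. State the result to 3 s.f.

C is given directly by: C = Q/V.
Q = 0.115 nC = 1.150×10^-10 C; V = 0.236 kV = 236.0 V.
C = 4.873×10^-13 F
4.873×10^-13 F × (1 pF / 1.000×10^-12 F) = 0.4873 pF

0.487 pF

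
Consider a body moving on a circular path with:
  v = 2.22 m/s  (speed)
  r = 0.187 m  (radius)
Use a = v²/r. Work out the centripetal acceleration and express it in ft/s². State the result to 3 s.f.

86.5 ft/s²

a is given directly by: a = v²/r.
v = 2.22 m/s; r = 0.187 m.
a = 26.36 m/s²
26.36 m/s² × (1 ft/s² / 0.3048 m/s²) = 86.47 ft/s²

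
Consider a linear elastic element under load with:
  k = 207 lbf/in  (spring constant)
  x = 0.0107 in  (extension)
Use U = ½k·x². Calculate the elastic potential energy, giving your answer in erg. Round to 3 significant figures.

Directly: U = ½kx².
k = 207 lbf/in = 36251 N/m; x = 0.0107 in = 2.718×10^-4 m.
U = 0.001339 J
0.001339 J × (1 erg / 1.000×10^-7 J) = 13388 erg

13400 erg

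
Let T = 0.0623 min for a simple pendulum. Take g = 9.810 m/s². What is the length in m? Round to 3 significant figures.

3.47 m

Rearranging T = 2π√(L/g) for L: L = g·(T/2π)².
T = 0.0623 min = 3.738 s; g = 9.810 m/s².
L = 3.472 m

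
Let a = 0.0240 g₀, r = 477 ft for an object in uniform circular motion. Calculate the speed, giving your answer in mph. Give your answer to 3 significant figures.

13.1 mph

Rearranging: v = √(a·r).
a = 0.0240 g₀ = 0.2354 m/s²; r = 477 ft = 145.4 m.
v = 5.850 m/s
5.850 m/s × (1 mph / 0.4470 m/s) = 13.09 mph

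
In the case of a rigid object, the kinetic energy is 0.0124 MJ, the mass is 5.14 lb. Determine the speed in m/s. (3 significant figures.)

103 m/s

Solving KE = ½mv² for v: v = √(2·KE/m).
KE = 0.0124 MJ = 12400 J; m = 5.14 lb = 2.331 kg.
v = 103.1 m/s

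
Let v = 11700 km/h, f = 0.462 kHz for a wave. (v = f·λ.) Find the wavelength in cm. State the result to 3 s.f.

703 cm

Rearranging: λ = v/f.
v = 11700 km/h = 3250 m/s; f = 0.462 kHz = 462.0 Hz.
λ = 7.035 m
7.035 m × (1 cm / 0.01000 m) = 703.5 cm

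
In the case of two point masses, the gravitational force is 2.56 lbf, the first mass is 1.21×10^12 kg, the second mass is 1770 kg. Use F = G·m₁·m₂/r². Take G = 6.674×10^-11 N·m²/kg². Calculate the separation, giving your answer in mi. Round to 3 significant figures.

0.0696 mi

Rearranging: r = √(G·m₁m₂/F).
F = 2.56 lbf = 11.39 N; m₁ = 1.21×10^12 kg; m₂ = 1770 kg; G = 6.674×10^-11 N·m²/kg².
r = 112.0 m
112.0 m × (1 mi / 1609 m) = 0.06962 mi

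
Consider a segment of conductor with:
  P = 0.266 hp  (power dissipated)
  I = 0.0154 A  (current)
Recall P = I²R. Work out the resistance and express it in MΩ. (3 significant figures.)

0.836 MΩ

Rearranging P = I²R for R: R = P/I².
P = 0.266 hp = 198.4 W; I = 0.0154 A.
R = 8.364×10^5 Ω
8.364×10^5 Ω × (1 MΩ / 1.000×10^6 Ω) = 0.8364 MΩ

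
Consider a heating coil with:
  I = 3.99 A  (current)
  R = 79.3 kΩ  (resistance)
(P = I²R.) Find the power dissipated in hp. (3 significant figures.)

P is given directly by: P = I²R.
I = 3.99 A; R = 79.3 kΩ = 79300 Ω.
P = 1.262×10^6 W
1.262×10^6 W × (1 hp / 745.7 W) = 1693 hp

1690 hp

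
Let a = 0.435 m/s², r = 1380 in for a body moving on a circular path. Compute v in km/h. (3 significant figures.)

Rearranging: v = √(a·r).
a = 0.435 m/s²; r = 1380 in = 35.05 m.
v = 3.905 m/s
3.905 m/s × (1 km/h / 0.2778 m/s) = 14.06 km/h

14.1 km/h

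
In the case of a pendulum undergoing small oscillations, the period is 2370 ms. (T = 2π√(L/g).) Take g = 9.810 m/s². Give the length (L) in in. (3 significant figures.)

55.0 in

Solving T = 2π√(L/g) for L: L = g·(T/2π)².
T = 2370 ms = 2.370 s; g = 9.810 m/s².
L = 1.396 m
1.396 m × (1 in / 0.02540 m) = 54.95 in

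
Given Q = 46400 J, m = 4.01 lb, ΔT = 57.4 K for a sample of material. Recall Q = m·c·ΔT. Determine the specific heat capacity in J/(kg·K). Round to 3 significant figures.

Rearranging Q = m·c·ΔT for c: c = Q/(m·ΔT).
Q = 46400 J; m = 4.01 lb = 1.819 kg; ΔT = 57.4 K.
c = 444.4 J/(kg·K)

444 J/(kg·K)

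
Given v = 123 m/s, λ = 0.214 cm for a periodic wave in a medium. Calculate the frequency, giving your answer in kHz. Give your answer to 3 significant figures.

Solving v = f·λ for f: f = v/λ.
v = 123 m/s; λ = 0.214 cm = 0.002140 m.
f = 57477 Hz
57477 Hz × (1 kHz / 1000 Hz) = 57.48 kHz

57.5 kHz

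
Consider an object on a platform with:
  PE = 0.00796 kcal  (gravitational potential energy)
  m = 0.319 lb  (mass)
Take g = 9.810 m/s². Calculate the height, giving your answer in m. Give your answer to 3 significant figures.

23.5 m

Rearranging: h = PE/(m·g).
PE = 0.00796 kcal = 33.30 J; m = 0.319 lb = 0.1447 kg; g = 9.810 m/s².
h = 23.46 m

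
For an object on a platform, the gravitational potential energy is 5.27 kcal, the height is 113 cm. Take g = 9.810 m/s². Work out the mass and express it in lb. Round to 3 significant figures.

Rearranging: m = PE/(g·h).
PE = 5.27 kcal = 22050 J; h = 113 cm = 1.130 m; g = 9.810 m/s².
m = 1989 kg
1989 kg × (1 lb / 0.4536 kg) = 4385 lb

4390 lb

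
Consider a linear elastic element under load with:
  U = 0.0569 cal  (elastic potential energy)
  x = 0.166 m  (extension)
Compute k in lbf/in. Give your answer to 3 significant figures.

0.0987 lbf/in

Rearranging: k = 2U/x².
U = 0.0569 cal = 0.2381 J; x = 0.166 m.
k = 17.28 N/m
17.28 N/m × (1 lbf/in / 175.1 N/m) = 0.09867 lbf/in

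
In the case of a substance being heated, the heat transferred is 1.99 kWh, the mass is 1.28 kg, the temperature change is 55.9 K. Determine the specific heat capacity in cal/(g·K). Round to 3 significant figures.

23.9 cal/(g·K)

Solving Q = m·c·ΔT for c: c = Q/(m·ΔT).
Q = 1.99 kWh = 7.164×10^6 J; m = 1.28 kg; ΔT = 55.9 K.
c = 1.001×10^5 J/(kg·K)
1.001×10^5 J/(kg·K) × (1 cal/(g·K) / 4184 J/(kg·K)) = 23.93 cal/(g·K)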